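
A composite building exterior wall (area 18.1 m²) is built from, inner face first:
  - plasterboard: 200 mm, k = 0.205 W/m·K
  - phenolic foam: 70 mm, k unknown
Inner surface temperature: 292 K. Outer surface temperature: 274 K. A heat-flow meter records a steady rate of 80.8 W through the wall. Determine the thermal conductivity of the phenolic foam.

k ≈ 0.0229 W/(m·K)

Series thermal resistances:
R_plasterboard = L/(kA) = 0.2/(0.205×18.1) = 0.0539 K/W
Sum of known resistances R_other = 0.0539 K/W
Total R = ΔT/Q = 18/80.8 = 0.2228 K/W
R_phenolic foam = R_total − R_other = 0.1689 K/W
k = L/(R·A) = 0.07/(0.1689×18.1)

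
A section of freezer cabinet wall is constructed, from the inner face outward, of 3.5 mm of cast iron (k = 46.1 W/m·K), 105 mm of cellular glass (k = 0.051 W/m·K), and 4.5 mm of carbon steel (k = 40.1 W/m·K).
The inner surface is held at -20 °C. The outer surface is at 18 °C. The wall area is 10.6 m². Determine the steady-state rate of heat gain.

Treating each layer as a thermal resistance in series:
R_cast iron = L/(kA) = 0.0035/(46.1×10.6) = 7.162×10^-6 K/W
R_cellular glass = L/(kA) = 0.105/(0.051×10.6) = 0.1942 K/W
R_carbon steel = L/(kA) = 0.0045/(40.1×10.6) = 1.059×10^-5 K/W
R_total = 0.1942 K/W
Q = ΔT / R_total = 38 / 0.1942

Q ≈ 196 W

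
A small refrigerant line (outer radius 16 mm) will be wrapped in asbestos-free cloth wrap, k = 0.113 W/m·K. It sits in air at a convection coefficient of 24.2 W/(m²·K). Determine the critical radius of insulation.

r_cr ≈ 4.67 mm

For a cylinder r_cr = k/h = 0.113/24.2
r_cr = 4.67 mm; since the bare radius (16 mm) is above r_cr, any added insulation will reduce heat loss.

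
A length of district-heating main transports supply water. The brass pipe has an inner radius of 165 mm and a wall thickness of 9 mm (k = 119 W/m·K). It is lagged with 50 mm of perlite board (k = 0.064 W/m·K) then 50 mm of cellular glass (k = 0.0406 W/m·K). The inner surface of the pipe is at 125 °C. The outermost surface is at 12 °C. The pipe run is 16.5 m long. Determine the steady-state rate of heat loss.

Q ≈ 1310 W

Treating each annulus and film as a series resistance:
R_brass pipe wall = ln(174/165)/(2π×119×16.5) = 4.305×10^-6 K/W
R_perlite board = ln(224/174)/(2π×0.064×16.5) = 0.03807 K/W
R_cellular glass = ln(274/224)/(2π×0.0406×16.5) = 0.04787 K/W
R_total = 0.08594 K/W
Q = ΔT/R_total = 113/0.08594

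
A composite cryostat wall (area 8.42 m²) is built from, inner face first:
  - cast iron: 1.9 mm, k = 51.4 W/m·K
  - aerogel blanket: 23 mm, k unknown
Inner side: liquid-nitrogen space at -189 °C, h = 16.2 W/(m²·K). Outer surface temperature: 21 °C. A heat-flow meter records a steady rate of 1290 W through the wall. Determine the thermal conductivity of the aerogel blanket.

k ≈ 0.0176 W/(m·K)

Thermal resistances in series:
R_inner film = 1/(h_i·A) = 1/(16.2×8.42) = 0.007331 K/W
R_cast iron = L/(kA) = 0.0019/(51.4×8.42) = 4.39×10^-6 K/W
Sum of known resistances R_other = 0.007336 K/W
Total R = ΔT/Q = 210/1290 = 0.1628 K/W
R_aerogel blanket = R_total − R_other = 0.1555 K/W
k = L/(R·A) = 0.023/(0.1555×8.42)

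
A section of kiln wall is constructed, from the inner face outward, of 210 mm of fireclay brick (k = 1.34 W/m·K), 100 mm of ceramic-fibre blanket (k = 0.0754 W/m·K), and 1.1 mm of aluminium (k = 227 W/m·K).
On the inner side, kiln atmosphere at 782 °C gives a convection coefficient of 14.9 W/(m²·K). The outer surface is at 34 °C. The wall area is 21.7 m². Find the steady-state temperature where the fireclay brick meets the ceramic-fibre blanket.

T ≈ 674 °C

Thermal resistances in series:
R_inner film = 1/(h_i·A) = 1/(14.9×21.7) = 0.003093 K/W
R_fireclay brick = L/(kA) = 0.21/(1.34×21.7) = 0.007222 K/W
R_ceramic-fibre blanket = L/(kA) = 0.1/(0.0754×21.7) = 0.06112 K/W
R_aluminium = L/(kA) = 0.0011/(227×21.7) = 2.233×10^-7 K/W
R_total = 0.07143 K/W;  Q = ΔT/R_total = 748/0.07143 = 10470 W
T_interface = T_inner − Q·ΣR(inner→interface) = 782 − 10500×0.01031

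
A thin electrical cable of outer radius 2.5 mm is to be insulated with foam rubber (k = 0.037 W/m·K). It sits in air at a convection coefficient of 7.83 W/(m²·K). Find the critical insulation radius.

For a cylinder r_cr = k/h = 0.037/7.83
r_cr = 4.73 mm; since the bare radius (2.5 mm) is below r_cr, adding a thin layer of insulation will *increase* heat loss.

r_cr ≈ 4.73 mm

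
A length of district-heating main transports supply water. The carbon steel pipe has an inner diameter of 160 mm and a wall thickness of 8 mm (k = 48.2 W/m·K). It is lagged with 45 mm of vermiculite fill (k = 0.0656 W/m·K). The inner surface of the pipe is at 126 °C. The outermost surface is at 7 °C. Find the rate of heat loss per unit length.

q′ ≈ 119 W/m

Cylindrical conduction, so R = ln(r₂/r₁)/(2πkL) per layer, in series:
R_carbon steel pipe wall = ln(88/80)/(2π×48.2×1) = 3.147×10^-4 K/W
R_vermiculite fill = ln(133/88)/(2π×0.0656×1) = 1.002 K/W
R_total = 1.002 K/W
Q = ΔT/R_total = 119/1.002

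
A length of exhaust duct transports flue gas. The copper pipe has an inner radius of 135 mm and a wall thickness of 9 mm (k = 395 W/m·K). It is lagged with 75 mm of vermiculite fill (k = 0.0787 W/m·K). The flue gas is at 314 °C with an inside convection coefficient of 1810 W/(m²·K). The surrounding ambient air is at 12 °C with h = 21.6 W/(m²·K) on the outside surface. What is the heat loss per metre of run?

Treating each annulus and film as a series resistance:
R_inner film = 1/(h_i·2πr₁L) = 1/(1810×2π×0.135×1) = 6.513×10^-4 K/W
R_copper pipe wall = ln(144/135)/(2π×395×1) = 2.6×10^-5 K/W
R_vermiculite fill = ln(219/144)/(2π×0.0787×1) = 0.8479 K/W
R_outer film = 1/(h_o·2πr_oL) = 1/(21.6×2π×0.219×1) = 0.03365 K/W
R_total = 0.8822 K/W
Q = ΔT/R_total = 302/0.8822

q′ ≈ 342 W/m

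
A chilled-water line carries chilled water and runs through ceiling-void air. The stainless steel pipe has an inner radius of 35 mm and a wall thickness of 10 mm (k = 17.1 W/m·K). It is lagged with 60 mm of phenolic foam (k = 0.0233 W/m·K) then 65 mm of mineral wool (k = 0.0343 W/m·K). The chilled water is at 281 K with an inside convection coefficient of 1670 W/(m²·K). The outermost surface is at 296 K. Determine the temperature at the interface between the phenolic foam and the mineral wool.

T ≈ 292 K

Radial resistances (cylindrical: R_cond = ln(r_o/r_i)/(2πkL), R_conv = 1/(h·2πrL)):
R_inner film = 1/(h_i·2πr₁L) = 1/(1670×2π×0.035×1) = 0.002723 K/W
R_stainless steel pipe wall = ln(45/35)/(2π×17.1×1) = 0.002339 K/W
R_phenolic foam = ln(105/45)/(2π×0.0233×1) = 5.788 K/W
R_mineral wool = ln(170/105)/(2π×0.0343×1) = 2.236 K/W
R_total = 8.028 K/W
Q = ΔT/R_total = 15/8.028
Q = 1.87 W/m
T_interface = T_inner + Q·ΣR(inner→interface) = 281 + 1.87×5.793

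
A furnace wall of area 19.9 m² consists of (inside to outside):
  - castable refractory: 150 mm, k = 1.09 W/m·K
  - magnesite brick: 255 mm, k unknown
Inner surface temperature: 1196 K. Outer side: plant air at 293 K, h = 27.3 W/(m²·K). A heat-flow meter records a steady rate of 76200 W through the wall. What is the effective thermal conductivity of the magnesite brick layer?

k ≈ 4.14 W/(m·K)

Treating each layer as a thermal resistance in series:
R_castable refractory = L/(kA) = 0.15/(1.09×19.9) = 0.006915 K/W
R_outer film = 1/(h_o·A) = 1/(27.3×19.9) = 0.001841 K/W
Sum of known resistances R_other = 0.008756 K/W
Total R = ΔT/Q = 903/76200 = 0.01185 K/W
R_magnesite brick = R_total − R_other = 0.003094 K/W
k = L/(R·A) = 0.255/(0.003094×19.9)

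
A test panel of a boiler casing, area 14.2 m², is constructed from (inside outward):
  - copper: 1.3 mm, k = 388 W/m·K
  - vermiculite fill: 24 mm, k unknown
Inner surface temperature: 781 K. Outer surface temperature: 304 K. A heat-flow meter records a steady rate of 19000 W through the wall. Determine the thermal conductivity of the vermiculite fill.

k ≈ 0.0673 W/(m·K)

Treating each layer as a thermal resistance in series:
R_copper = L/(kA) = 0.0013/(388×14.2) = 2.36×10^-7 K/W
Sum of known resistances R_other = 2.36×10^-7 K/W
Total R = ΔT/Q = 477/19000 = 0.02511 K/W
R_vermiculite fill = R_total − R_other = 0.02511 K/W
k = L/(R·A) = 0.024/(0.02511×14.2)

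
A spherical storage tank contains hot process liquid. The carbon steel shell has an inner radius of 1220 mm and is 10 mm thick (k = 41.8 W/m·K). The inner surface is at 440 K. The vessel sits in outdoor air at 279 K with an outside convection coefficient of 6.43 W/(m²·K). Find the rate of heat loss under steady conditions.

Q ≈ 19700 W

Each spherical layer contributes R = (1/r_i − 1/r_o)/(4πk):
R_carbon steel shell = (1/1.22 − 1/1.23)/(4π×41.8) = 1.269×10^-5 K/W
R_outer film = 1/(h·4πr_o²) = 1/(6.43×4π×1.23²) = 0.00818 K/W
R_total = 0.008193 K/W
Q = ΔT/R_total = 161/0.008193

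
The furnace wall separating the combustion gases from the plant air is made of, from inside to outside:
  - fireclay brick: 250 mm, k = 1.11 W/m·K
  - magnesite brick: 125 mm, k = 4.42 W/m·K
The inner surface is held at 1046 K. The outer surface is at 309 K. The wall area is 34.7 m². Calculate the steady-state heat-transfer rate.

Q ≈ 101000 W

Model the wall as resistances in series:
R_fireclay brick = L/(kA) = 0.25/(1.11×34.7) = 0.006491 K/W
R_magnesite brick = L/(kA) = 0.125/(4.42×34.7) = 8.15×10^-4 K/W
R_total = 0.007306 K/W
Q = ΔT / R_total = 737 / 0.007306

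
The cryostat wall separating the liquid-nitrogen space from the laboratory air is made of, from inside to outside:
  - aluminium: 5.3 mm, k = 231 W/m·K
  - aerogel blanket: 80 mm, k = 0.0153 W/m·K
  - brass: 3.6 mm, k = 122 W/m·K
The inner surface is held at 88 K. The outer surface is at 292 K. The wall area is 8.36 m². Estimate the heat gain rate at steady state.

Q ≈ 326 W

Model the wall as resistances in series:
R_aluminium = L/(kA) = 0.0053/(231×8.36) = 2.744×10^-6 K/W
R_aerogel blanket = L/(kA) = 0.08/(0.0153×8.36) = 0.6254 K/W
R_brass = L/(kA) = 0.0036/(122×8.36) = 3.53×10^-6 K/W
R_total = 0.6255 K/W
Q = ΔT / R_total = 204 / 0.6255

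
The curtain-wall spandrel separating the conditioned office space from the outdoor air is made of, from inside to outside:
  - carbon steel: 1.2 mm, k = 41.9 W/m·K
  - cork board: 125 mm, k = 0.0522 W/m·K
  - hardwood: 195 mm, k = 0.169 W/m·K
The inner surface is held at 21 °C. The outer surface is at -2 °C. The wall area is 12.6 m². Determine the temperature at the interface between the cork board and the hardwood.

Model the wall as resistances in series:
R_carbon steel = L/(kA) = 0.0012/(41.9×12.6) = 2.273×10^-6 K/W
R_cork board = L/(kA) = 0.125/(0.0522×12.6) = 0.1901 K/W
R_hardwood = L/(kA) = 0.195/(0.169×12.6) = 0.09158 K/W
R_total = 0.2816 K/W;  Q = ΔT/R_total = 23/0.2816 = 81.67 W
T_interface = T_inner − Q·ΣR(inner→interface) = 21 − 81.7×0.1901

T ≈ 5.48 °C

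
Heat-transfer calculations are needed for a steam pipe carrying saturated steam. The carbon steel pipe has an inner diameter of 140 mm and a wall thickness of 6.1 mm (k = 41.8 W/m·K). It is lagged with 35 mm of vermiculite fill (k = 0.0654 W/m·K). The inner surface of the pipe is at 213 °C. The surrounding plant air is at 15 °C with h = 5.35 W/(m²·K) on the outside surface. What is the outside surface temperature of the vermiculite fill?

Per-layer cylindrical resistances, series-summed:
R_carbon steel pipe wall = ln(76.1/70)/(2π×41.8×1) = 3.181×10^-4 K/W
R_vermiculite fill = ln(111.1/76.1)/(2π×0.0654×1) = 0.9208 K/W
R_outer film = 1/(h_o·2πr_oL) = 1/(5.35×2π×0.1111×1) = 0.2678 K/W
R_total = 1.189 K/W
Q = ΔT/R_total = 198/1.189
Q = 167 W/m
T_interface = T_inner − Q·ΣR(inner→interface) = 213 − 167×0.9211

T ≈ 59.6 °C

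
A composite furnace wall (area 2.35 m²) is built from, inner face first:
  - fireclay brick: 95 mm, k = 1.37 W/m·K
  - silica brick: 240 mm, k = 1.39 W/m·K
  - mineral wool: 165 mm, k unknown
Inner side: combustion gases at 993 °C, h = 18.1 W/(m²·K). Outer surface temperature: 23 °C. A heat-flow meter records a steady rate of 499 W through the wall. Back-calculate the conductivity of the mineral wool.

k ≈ 0.0386 W/(m·K)

Model the wall as resistances in series:
R_inner film = 1/(h_i·A) = 1/(18.1×2.35) = 0.02351 K/W
R_fireclay brick = L/(kA) = 0.095/(1.37×2.35) = 0.02951 K/W
R_silica brick = L/(kA) = 0.24/(1.39×2.35) = 0.07347 K/W
Sum of known resistances R_other = 0.1265 K/W
Total R = ΔT/Q = 970/499 = 1.944 K/W
R_mineral wool = R_total − R_other = 1.817 K/W
k = L/(R·A) = 0.165/(1.817×2.35)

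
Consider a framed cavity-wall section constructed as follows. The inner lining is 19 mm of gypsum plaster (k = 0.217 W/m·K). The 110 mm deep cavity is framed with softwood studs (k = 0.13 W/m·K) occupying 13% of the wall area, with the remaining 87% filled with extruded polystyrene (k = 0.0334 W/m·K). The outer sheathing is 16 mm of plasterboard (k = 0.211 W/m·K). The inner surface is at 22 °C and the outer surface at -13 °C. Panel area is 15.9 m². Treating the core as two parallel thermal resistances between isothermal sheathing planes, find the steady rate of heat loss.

Sheathing layers in series; stud and cavity paths in parallel between them.
R_inner = 0.019/(0.217×15.9) = 0.005507 K/W
R_stud  = 0.11/(0.13×0.13×15.9) = 0.4094 K/W
R_cav   = 0.11/(0.0334×0.87×15.9) = 0.2381 K/W
1/R_core = 1/R_stud + 1/R_cav → R_core = 0.1505 K/W
R_outer = 0.016/(0.211×15.9) = 0.004769 K/W
R_total = 0.1608 K/W
Q = ΔT/R_total = 35/0.1608

Q ≈ 218 W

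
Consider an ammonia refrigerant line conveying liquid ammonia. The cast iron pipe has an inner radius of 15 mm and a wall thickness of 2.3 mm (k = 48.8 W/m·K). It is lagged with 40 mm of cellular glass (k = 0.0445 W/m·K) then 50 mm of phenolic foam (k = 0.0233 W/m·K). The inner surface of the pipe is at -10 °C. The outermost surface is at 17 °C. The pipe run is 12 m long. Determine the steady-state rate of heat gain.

Treating each annulus and film as a series resistance:
R_cast iron pipe wall = ln(17.3/15)/(2π×48.8×12) = 3.877×10^-5 K/W
R_cellular glass = ln(57.3/17.3)/(2π×0.0445×12) = 0.3569 K/W
R_phenolic foam = ln(107.3/57.3)/(2π×0.0233×12) = 0.3571 K/W
R_total = 0.7141 K/W
Q = ΔT/R_total = 27/0.7141

Q ≈ 37.8 W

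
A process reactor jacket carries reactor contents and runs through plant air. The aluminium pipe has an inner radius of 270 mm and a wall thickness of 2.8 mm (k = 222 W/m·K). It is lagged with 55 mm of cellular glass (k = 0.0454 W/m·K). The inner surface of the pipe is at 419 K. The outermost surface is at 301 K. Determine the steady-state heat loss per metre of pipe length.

Treating each annulus and film as a series resistance:
R_aluminium pipe wall = ln(272.8/270)/(2π×222×1) = 7.396×10^-6 K/W
R_cellular glass = ln(327.8/272.8)/(2π×0.0454×1) = 0.6439 K/W
R_total = 0.6439 K/W
Q = ΔT/R_total = 118/0.6439

q′ ≈ 183 W/m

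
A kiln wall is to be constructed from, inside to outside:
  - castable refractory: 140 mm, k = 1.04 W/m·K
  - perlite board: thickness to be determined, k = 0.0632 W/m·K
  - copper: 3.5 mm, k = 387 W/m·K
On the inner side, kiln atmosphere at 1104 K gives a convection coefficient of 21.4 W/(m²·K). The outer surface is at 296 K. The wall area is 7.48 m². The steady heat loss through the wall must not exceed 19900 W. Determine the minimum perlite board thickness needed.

L ≈ 7.73 mm

Treating each layer as a thermal resistance in series:
R_inner film = 1/(h_i·A) = 1/(21.4×7.48) = 0.006247 K/W
R_castable refractory = L/(kA) = 0.14/(1.04×7.48) = 0.018 K/W
R_copper = L/(kA) = 0.0035/(387×7.48) = 1.209×10^-6 K/W
Sum of the known resistances R_other = 0.02425 K/W
Required total resistance R_tot = ΔT/Q_allow = 808/19900 = 0.0406 K/W
R_perlite board = R_tot − R_other = 0.01636 K/W
L = R·k·A = 0.01636×0.0632×7.48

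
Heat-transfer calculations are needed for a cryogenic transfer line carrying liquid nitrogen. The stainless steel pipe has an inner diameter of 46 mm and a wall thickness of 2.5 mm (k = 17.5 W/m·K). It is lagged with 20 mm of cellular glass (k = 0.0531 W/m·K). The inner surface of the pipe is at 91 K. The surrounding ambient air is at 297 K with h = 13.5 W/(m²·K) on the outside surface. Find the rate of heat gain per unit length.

q′ ≈ 103 W/m

Radial resistances (cylindrical: R_cond = ln(r_o/r_i)/(2πkL), R_conv = 1/(h·2πrL)):
R_stainless steel pipe wall = ln(25.5/23)/(2π×17.5×1) = 9.384×10^-4 K/W
R_cellular glass = ln(45.5/25.5)/(2π×0.0531×1) = 1.736 K/W
R_outer film = 1/(h_o·2πr_oL) = 1/(13.5×2π×0.0455×1) = 0.2591 K/W
R_total = 1.996 K/W
Q = ΔT/R_total = 206/1.996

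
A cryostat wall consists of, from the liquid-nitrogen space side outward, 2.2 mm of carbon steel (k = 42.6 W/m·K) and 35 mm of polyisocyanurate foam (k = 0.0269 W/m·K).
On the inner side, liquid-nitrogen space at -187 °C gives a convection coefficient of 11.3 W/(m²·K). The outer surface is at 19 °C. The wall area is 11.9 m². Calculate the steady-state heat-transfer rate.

Thermal resistances in series:
R_inner film = 1/(h_i·A) = 1/(11.3×11.9) = 0.007437 K/W
R_carbon steel = L/(kA) = 0.0022/(42.6×11.9) = 4.34×10^-6 K/W
R_polyisocyanurate foam = L/(kA) = 0.035/(0.0269×11.9) = 0.1093 K/W
R_total = 0.1168 K/W
Q = ΔT / R_total = 206 / 0.1168

Q ≈ 1760 W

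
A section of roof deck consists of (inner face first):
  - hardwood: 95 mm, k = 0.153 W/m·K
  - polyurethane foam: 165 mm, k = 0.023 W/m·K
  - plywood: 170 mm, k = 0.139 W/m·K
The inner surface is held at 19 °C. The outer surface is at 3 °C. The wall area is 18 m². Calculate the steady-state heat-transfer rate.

Treating each layer as a thermal resistance in series:
R_hardwood = L/(kA) = 0.095/(0.153×18) = 0.0345 K/W
R_polyurethane foam = L/(kA) = 0.165/(0.023×18) = 0.3986 K/W
R_plywood = L/(kA) = 0.17/(0.139×18) = 0.06795 K/W
R_total = 0.501 K/W
Q = ΔT / R_total = 16 / 0.501

Q ≈ 31.9 W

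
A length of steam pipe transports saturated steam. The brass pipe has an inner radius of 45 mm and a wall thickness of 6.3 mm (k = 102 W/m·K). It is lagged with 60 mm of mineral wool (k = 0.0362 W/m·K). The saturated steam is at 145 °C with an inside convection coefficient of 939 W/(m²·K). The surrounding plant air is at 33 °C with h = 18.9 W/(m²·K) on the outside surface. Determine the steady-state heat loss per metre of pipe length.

For a radial system each layer contributes R = ln(r_out/r_in)/(2πkL); films add R = 1/(hA).
R_inner film = 1/(h_i·2πr₁L) = 1/(939×2π×0.045×1) = 0.003767 K/W
R_brass pipe wall = ln(51.3/45)/(2π×102×1) = 2.044×10^-4 K/W
R_mineral wool = ln(111.3/51.3)/(2π×0.0362×1) = 3.405 K/W
R_outer film = 1/(h_o·2πr_oL) = 1/(18.9×2π×0.1113×1) = 0.07566 K/W
R_total = 3.485 K/W
Q = ΔT/R_total = 112/3.485

q′ ≈ 32.1 W/m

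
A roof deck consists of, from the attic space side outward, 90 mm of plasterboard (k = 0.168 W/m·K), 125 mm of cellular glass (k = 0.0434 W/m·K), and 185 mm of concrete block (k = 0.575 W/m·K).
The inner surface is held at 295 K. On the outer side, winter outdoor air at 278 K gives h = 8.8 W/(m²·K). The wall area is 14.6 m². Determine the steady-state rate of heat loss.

Using the resistance-network approach (series):
R_plasterboard = L/(kA) = 0.09/(0.168×14.6) = 0.03669 K/W
R_cellular glass = L/(kA) = 0.125/(0.0434×14.6) = 0.1973 K/W
R_concrete block = L/(kA) = 0.185/(0.575×14.6) = 0.02204 K/W
R_outer film = 1/(h_o·A) = 1/(8.8×14.6) = 0.007783 K/W
R_total = 0.2638 K/W
Q = ΔT / R_total = 17 / 0.2638

Q ≈ 64.4 W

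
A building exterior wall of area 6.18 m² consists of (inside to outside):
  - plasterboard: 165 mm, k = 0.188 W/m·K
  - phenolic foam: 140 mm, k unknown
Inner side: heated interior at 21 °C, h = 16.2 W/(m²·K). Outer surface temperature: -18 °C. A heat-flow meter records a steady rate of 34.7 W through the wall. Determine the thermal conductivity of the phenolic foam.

Thermal resistances in series:
R_inner film = 1/(h_i·A) = 1/(16.2×6.18) = 0.009988 K/W
R_plasterboard = L/(kA) = 0.165/(0.188×6.18) = 0.142 K/W
Sum of known resistances R_other = 0.152 K/W
Total R = ΔT/Q = 39/34.7 = 1.124 K/W
R_phenolic foam = R_total − R_other = 0.9719 K/W
k = L/(R·A) = 0.14/(0.9719×6.18)

k ≈ 0.0233 W/(m·K)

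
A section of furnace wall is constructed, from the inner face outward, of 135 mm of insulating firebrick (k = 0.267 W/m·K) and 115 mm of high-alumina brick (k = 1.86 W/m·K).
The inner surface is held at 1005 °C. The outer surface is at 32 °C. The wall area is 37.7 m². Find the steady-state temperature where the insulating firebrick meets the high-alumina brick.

T ≈ 138 °C

Using the resistance-network approach (series):
R_insulating firebrick = L/(kA) = 0.135/(0.267×37.7) = 0.01341 K/W
R_high-alumina brick = L/(kA) = 0.115/(1.86×37.7) = 0.00164 K/W
R_total = 0.01505 K/W;  Q = ΔT/R_total = 973/0.01505 = 64640 W
T_interface = T_inner − Q·ΣR(inner→interface) = 1005 − 64600×0.01341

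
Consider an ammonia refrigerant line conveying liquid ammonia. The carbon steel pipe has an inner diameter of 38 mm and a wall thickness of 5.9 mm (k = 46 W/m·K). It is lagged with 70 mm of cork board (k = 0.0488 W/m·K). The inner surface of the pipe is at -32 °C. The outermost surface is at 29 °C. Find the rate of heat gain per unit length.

For a radial system each layer contributes R = ln(r_out/r_in)/(2πkL); films add R = 1/(hA).
R_carbon steel pipe wall = ln(24.9/19)/(2π×46×1) = 9.357×10^-4 K/W
R_cork board = ln(94.9/24.9)/(2π×0.0488×1) = 4.364 K/W
R_total = 4.365 K/W
Q = ΔT/R_total = 61/4.365

q′ ≈ 14 W/m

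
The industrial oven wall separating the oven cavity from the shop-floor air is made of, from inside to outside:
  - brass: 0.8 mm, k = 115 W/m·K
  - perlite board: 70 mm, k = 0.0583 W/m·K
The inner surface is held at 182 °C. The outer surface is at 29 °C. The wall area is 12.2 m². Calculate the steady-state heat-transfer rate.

Thermal resistances in series:
R_brass = L/(kA) = 0.0008/(115×12.2) = 5.702×10^-7 K/W
R_perlite board = L/(kA) = 0.07/(0.0583×12.2) = 0.09842 K/W
R_total = 0.09842 K/W
Q = ΔT / R_total = 153 / 0.09842

Q ≈ 1550 W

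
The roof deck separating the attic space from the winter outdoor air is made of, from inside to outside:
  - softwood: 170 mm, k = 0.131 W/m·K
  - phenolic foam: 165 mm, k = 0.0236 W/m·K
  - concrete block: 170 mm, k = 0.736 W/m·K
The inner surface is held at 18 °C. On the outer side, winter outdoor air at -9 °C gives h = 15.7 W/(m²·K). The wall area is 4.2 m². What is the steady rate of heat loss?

Q ≈ 13.2 W

Treating each layer as a thermal resistance in series:
R_softwood = L/(kA) = 0.17/(0.131×4.2) = 0.309 K/W
R_phenolic foam = L/(kA) = 0.165/(0.0236×4.2) = 1.665 K/W
R_concrete block = L/(kA) = 0.17/(0.736×4.2) = 0.05499 K/W
R_outer film = 1/(h_o·A) = 1/(15.7×4.2) = 0.01517 K/W
R_total = 2.044 K/W
Q = ΔT / R_total = 27 / 2.044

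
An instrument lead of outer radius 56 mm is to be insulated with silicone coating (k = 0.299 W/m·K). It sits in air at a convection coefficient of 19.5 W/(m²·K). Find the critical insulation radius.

r_cr ≈ 15.3 mm

For a cylinder r_cr = k/h = 0.299/19.5
r_cr = 15.3 mm; since the bare radius (56 mm) is above r_cr, any added insulation will reduce heat loss.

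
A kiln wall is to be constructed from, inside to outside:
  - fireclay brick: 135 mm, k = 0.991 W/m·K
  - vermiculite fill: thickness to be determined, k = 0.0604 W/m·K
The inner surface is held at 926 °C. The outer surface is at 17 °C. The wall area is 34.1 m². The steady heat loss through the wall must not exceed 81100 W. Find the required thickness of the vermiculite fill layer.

Thermal resistances in series:
R_fireclay brick = L/(kA) = 0.135/(0.991×34.1) = 0.003995 K/W
Sum of the known resistances R_other = 0.003995 K/W
Required total resistance R_tot = ΔT/Q_allow = 909/81100 = 0.01121 K/W
R_vermiculite fill = R_tot − R_other = 0.007213 K/W
L = R·k·A = 0.007213×0.0604×34.1

L ≈ 14.9 mm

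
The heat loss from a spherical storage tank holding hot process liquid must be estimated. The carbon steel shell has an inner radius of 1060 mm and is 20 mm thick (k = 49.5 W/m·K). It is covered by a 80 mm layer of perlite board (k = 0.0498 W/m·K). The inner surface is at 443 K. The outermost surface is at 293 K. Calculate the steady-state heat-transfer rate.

Q ≈ 1470 W

Spherical conduction: R = (1/r_in − 1/r_out)/(4πk) per layer; series-sum.
R_carbon steel shell = (1/1.06 − 1/1.08)/(4π×49.5) = 2.809×10^-5 K/W
R_perlite board = (1/1.08 − 1/1.16)/(4π×0.0498) = 0.102 K/W
R_total = 0.1021 K/W
Q = ΔT/R_total = 150/0.1021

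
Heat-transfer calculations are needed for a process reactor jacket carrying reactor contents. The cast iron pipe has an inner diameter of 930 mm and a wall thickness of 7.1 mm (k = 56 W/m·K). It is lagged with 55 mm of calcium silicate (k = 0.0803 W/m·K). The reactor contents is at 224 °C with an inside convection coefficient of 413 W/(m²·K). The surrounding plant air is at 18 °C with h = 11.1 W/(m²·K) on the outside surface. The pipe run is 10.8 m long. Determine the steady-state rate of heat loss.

Q ≈ 9030 W

For a radial system each layer contributes R = ln(r_out/r_in)/(2πkL); films add R = 1/(hA).
R_inner film = 1/(h_i·2πr₁L) = 1/(413×2π×0.465×10.8) = 7.673×10^-5 K/W
R_cast iron pipe wall = ln(472.1/465)/(2π×56×10.8) = 3.988×10^-6 K/W
R_calcium silicate = ln(527.1/472.1)/(2π×0.0803×10.8) = 0.02022 K/W
R_outer film = 1/(h_o·2πr_oL) = 1/(11.1×2π×0.5271×10.8) = 0.002519 K/W
R_total = 0.02282 K/W
Q = ΔT/R_total = 206/0.02282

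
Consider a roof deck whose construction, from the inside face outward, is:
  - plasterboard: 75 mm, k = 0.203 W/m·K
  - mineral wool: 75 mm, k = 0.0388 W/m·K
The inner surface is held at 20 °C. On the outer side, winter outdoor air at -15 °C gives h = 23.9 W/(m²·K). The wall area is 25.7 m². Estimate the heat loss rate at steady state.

Q ≈ 384 W

Treating each layer as a thermal resistance in series:
R_plasterboard = L/(kA) = 0.075/(0.203×25.7) = 0.01438 K/W
R_mineral wool = L/(kA) = 0.075/(0.0388×25.7) = 0.07521 K/W
R_outer film = 1/(h_o·A) = 1/(23.9×25.7) = 0.001628 K/W
R_total = 0.09122 K/W
Q = ΔT / R_total = 35 / 0.09122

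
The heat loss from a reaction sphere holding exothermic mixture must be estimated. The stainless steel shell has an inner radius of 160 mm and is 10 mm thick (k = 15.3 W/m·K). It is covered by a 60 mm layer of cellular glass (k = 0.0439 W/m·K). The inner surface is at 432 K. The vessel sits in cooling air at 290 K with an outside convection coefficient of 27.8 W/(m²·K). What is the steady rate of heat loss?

Spherical conduction: R = (1/r_in − 1/r_out)/(4πk) per layer; series-sum.
R_stainless steel shell = (1/0.16 − 1/0.17)/(4π×15.3) = 0.001912 K/W
R_cellular glass = (1/0.17 − 1/0.23)/(4π×0.0439) = 2.782 K/W
R_outer film = 1/(h·4πr_o²) = 1/(27.8×4π×0.23²) = 0.05411 K/W
R_total = 2.838 K/W
Q = ΔT/R_total = 142/2.838

Q ≈ 50 W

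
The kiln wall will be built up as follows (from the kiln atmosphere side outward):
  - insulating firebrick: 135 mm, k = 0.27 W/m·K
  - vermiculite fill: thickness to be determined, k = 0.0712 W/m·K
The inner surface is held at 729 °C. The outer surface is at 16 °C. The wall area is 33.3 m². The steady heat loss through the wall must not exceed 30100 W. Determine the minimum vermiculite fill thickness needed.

L ≈ 20.6 mm

Using the resistance-network approach (series):
R_insulating firebrick = L/(kA) = 0.135/(0.27×33.3) = 0.01502 K/W
Sum of the known resistances R_other = 0.01502 K/W
Required total resistance R_tot = ΔT/Q_allow = 713/30100 = 0.02369 K/W
R_vermiculite fill = R_tot − R_other = 0.008673 K/W
L = R·k·A = 0.008673×0.0712×33.3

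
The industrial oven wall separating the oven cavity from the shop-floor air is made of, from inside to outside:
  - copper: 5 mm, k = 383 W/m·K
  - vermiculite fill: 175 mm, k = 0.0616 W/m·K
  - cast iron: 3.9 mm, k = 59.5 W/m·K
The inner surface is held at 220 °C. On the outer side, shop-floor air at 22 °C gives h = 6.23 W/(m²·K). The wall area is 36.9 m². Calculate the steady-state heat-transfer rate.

Q ≈ 2430 W

Using the resistance-network approach (series):
R_copper = L/(kA) = 0.005/(383×36.9) = 3.538×10^-7 K/W
R_vermiculite fill = L/(kA) = 0.175/(0.0616×36.9) = 0.07699 K/W
R_cast iron = L/(kA) = 0.0039/(59.5×36.9) = 1.776×10^-6 K/W
R_outer film = 1/(h_o·A) = 1/(6.23×36.9) = 0.00435 K/W
R_total = 0.08134 K/W
Q = ΔT / R_total = 198 / 0.08134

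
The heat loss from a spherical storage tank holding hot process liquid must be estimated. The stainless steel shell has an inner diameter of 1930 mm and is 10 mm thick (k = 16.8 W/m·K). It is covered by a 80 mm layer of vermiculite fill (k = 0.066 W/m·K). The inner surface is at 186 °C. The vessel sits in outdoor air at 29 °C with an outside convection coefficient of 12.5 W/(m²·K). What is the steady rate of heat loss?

Q ≈ 1580 W

Radial (spherical) resistances in series:
R_stainless steel shell = (1/0.965 − 1/0.975)/(4π×16.8) = 5.034×10^-5 K/W
R_vermiculite fill = (1/0.975 − 1/1.055)/(4π×0.066) = 0.09377 K/W
R_outer film = 1/(h·4πr_o²) = 1/(12.5×4π×1.055²) = 0.00572 K/W
R_total = 0.09954 K/W
Q = ΔT/R_total = 157/0.09954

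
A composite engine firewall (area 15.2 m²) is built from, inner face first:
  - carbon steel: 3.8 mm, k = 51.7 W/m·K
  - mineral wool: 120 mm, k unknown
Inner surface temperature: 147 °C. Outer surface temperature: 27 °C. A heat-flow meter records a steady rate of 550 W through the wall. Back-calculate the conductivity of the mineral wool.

k ≈ 0.0362 W/(m·K)

Series thermal resistances:
R_carbon steel = L/(kA) = 0.0038/(51.7×15.2) = 4.836×10^-6 K/W
Sum of known resistances R_other = 4.836×10^-6 K/W
Total R = ΔT/Q = 120/550 = 0.2182 K/W
R_mineral wool = R_total − R_other = 0.2182 K/W
k = L/(R·A) = 0.12/(0.2182×15.2)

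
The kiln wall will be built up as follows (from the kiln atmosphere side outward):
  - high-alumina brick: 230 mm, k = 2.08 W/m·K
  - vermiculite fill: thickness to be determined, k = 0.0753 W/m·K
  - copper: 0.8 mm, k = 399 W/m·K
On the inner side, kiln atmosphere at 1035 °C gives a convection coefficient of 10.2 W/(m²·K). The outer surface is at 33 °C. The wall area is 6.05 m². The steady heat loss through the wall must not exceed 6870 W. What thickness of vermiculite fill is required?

Model the wall as resistances in series:
R_inner film = 1/(h_i·A) = 1/(10.2×6.05) = 0.0162 K/W
R_high-alumina brick = L/(kA) = 0.23/(2.08×6.05) = 0.01828 K/W
R_copper = L/(kA) = 0.0008/(399×6.05) = 3.314×10^-7 K/W
Sum of the known resistances R_other = 0.03448 K/W
Required total resistance R_tot = ΔT/Q_allow = 1002/6870 = 0.1459 K/W
R_vermiculite fill = R_tot − R_other = 0.1114 K/W
L = R·k·A = 0.1114×0.0753×6.05

L ≈ 50.7 mm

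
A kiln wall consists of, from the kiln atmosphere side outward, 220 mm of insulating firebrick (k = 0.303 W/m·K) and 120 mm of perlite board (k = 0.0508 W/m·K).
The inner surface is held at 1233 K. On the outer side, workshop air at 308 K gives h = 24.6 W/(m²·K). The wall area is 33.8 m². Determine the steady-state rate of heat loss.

Using the resistance-network approach (series):
R_insulating firebrick = L/(kA) = 0.22/(0.303×33.8) = 0.02148 K/W
R_perlite board = L/(kA) = 0.12/(0.0508×33.8) = 0.06989 K/W
R_outer film = 1/(h_o·A) = 1/(24.6×33.8) = 0.001203 K/W
R_total = 0.09257 K/W
Q = ΔT / R_total = 925 / 0.09257

Q ≈ 9990 W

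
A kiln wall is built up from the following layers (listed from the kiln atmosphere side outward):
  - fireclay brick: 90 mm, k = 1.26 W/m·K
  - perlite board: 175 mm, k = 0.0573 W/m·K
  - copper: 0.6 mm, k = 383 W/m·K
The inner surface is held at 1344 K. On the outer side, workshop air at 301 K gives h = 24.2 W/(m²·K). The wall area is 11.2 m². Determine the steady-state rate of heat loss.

Q ≈ 3690 W

Treating each layer as a thermal resistance in series:
R_fireclay brick = L/(kA) = 0.09/(1.26×11.2) = 0.006378 K/W
R_perlite board = L/(kA) = 0.175/(0.0573×11.2) = 0.2727 K/W
R_copper = L/(kA) = 0.0006/(383×11.2) = 1.399×10^-7 K/W
R_outer film = 1/(h_o·A) = 1/(24.2×11.2) = 0.003689 K/W
R_total = 0.2828 K/W
Q = ΔT / R_total = 1043 / 0.2828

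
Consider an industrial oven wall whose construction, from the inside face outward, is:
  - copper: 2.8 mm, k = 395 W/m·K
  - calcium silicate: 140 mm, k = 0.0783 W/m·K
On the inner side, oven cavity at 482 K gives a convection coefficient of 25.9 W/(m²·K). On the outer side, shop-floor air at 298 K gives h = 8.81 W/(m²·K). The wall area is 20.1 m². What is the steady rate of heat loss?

Series thermal resistances:
R_inner film = 1/(h_i·A) = 1/(25.9×20.1) = 0.001921 K/W
R_copper = L/(kA) = 0.0028/(395×20.1) = 3.527×10^-7 K/W
R_calcium silicate = L/(kA) = 0.14/(0.0783×20.1) = 0.08895 K/W
R_outer film = 1/(h_o·A) = 1/(8.81×20.1) = 0.005647 K/W
R_total = 0.09652 K/W
Q = ΔT / R_total = 184 / 0.09652

Q ≈ 1910 W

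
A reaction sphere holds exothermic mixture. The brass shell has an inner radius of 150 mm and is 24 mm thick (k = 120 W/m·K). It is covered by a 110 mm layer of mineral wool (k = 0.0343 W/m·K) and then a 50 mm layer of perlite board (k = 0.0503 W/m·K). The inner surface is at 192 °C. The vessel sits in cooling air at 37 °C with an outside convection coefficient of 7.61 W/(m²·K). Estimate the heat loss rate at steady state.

Q ≈ 25.4 W

Radial (spherical) resistances in series:
R_brass shell = (1/0.15 − 1/0.174)/(4π×120) = 6.098×10^-4 K/W
R_mineral wool = (1/0.174 − 1/0.284)/(4π×0.0343) = 5.164 K/W
R_perlite board = (1/0.284 − 1/0.334)/(4π×0.0503) = 0.8339 K/W
R_outer film = 1/(h·4πr_o²) = 1/(7.61×4π×0.334²) = 0.09374 K/W
R_total = 6.093 K/W
Q = ΔT/R_total = 155/6.093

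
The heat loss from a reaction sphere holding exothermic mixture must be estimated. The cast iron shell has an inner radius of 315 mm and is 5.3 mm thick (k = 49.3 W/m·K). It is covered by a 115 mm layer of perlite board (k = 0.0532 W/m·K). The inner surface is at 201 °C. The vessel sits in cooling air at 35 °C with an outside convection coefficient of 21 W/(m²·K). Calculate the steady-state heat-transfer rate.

For a spherical shell R = (1/r₁ − 1/r₂)/(4πk); film R = 1/(h·4πr²). In series:
R_cast iron shell = (1/0.315 − 1/0.3203)/(4π×49.3) = 8.479×10^-5 K/W
R_perlite board = (1/0.3203 − 1/0.4353)/(4π×0.0532) = 1.234 K/W
R_outer film = 1/(h·4πr_o²) = 1/(21×4π×0.4353²) = 0.02 K/W
R_total = 1.254 K/W
Q = ΔT/R_total = 166/1.254

Q ≈ 132 W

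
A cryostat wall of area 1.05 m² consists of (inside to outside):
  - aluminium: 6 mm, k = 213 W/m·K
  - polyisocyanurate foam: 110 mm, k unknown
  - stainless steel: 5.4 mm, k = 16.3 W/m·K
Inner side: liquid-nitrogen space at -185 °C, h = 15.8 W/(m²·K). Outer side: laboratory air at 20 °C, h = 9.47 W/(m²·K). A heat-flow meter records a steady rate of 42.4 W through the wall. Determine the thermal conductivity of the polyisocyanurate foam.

k ≈ 0.0224 W/(m·K)

Treating each layer as a thermal resistance in series:
R_inner film = 1/(h_i·A) = 1/(15.8×1.05) = 0.06028 K/W
R_aluminium = L/(kA) = 0.006/(213×1.05) = 2.683×10^-5 K/W
R_stainless steel = L/(kA) = 0.0054/(16.3×1.05) = 3.155×10^-4 K/W
R_outer film = 1/(h_o·A) = 1/(9.47×1.05) = 0.1006 K/W
Sum of known resistances R_other = 0.1612 K/W
Total R = ΔT/Q = 205/42.4 = 4.835 K/W
R_polyisocyanurate foam = R_total − R_other = 4.674 K/W
k = L/(R·A) = 0.11/(4.674×1.05)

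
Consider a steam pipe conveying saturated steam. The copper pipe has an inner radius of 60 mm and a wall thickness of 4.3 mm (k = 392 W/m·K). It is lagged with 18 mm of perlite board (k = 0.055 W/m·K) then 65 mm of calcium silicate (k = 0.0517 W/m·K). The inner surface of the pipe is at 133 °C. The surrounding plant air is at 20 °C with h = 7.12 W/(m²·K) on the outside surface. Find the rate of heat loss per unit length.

For a radial system each layer contributes R = ln(r_out/r_in)/(2πkL); films add R = 1/(hA).
R_copper pipe wall = ln(64.3/60)/(2π×392×1) = 2.81×10^-5 K/W
R_perlite board = ln(82.3/64.3)/(2π×0.055×1) = 0.7142 K/W
R_calcium silicate = ln(147.3/82.3)/(2π×0.0517×1) = 1.792 K/W
R_outer film = 1/(h_o·2πr_oL) = 1/(7.12×2π×0.1473×1) = 0.1518 K/W
R_total = 2.658 K/W
Q = ΔT/R_total = 113/2.658

q′ ≈ 42.5 W/m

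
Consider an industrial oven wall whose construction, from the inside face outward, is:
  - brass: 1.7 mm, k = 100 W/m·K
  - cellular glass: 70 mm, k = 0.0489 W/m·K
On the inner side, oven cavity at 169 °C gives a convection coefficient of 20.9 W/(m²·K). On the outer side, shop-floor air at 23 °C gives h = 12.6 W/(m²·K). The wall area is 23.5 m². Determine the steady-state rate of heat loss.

Q ≈ 2200 W

Using the resistance-network approach (series):
R_inner film = 1/(h_i·A) = 1/(20.9×23.5) = 0.002036 K/W
R_brass = L/(kA) = 0.0017/(100×23.5) = 7.234×10^-7 K/W
R_cellular glass = L/(kA) = 0.07/(0.0489×23.5) = 0.06091 K/W
R_outer film = 1/(h_o·A) = 1/(12.6×23.5) = 0.003377 K/W
R_total = 0.06633 K/W
Q = ΔT / R_total = 146 / 0.06633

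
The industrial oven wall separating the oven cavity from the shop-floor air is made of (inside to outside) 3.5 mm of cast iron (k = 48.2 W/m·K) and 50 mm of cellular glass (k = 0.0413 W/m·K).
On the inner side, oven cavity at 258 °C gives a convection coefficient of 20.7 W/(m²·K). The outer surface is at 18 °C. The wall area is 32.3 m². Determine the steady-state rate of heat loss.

Thermal resistances in series:
R_inner film = 1/(h_i·A) = 1/(20.7×32.3) = 0.001496 K/W
R_cast iron = L/(kA) = 0.0035/(48.2×32.3) = 2.248×10^-6 K/W
R_cellular glass = L/(kA) = 0.05/(0.0413×32.3) = 0.03748 K/W
R_total = 0.03898 K/W
Q = ΔT / R_total = 240 / 0.03898

Q ≈ 6160 W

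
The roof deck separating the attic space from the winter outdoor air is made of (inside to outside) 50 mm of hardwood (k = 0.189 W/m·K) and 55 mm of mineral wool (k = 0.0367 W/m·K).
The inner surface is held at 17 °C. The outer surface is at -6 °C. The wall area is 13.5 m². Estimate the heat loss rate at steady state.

Q ≈ 176 W

Using the resistance-network approach (series):
R_hardwood = L/(kA) = 0.05/(0.189×13.5) = 0.0196 K/W
R_mineral wool = L/(kA) = 0.055/(0.0367×13.5) = 0.111 K/W
R_total = 0.1306 K/W
Q = ΔT / R_total = 23 / 0.1306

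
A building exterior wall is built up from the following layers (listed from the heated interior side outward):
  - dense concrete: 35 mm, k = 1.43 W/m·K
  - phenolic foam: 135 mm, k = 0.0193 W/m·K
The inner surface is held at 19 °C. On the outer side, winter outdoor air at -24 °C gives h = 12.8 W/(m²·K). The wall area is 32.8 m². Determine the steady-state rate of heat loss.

Using the resistance-network approach (series):
R_dense concrete = L/(kA) = 0.035/(1.43×32.8) = 7.462×10^-4 K/W
R_phenolic foam = L/(kA) = 0.135/(0.0193×32.8) = 0.2133 K/W
R_outer film = 1/(h_o·A) = 1/(12.8×32.8) = 0.002382 K/W
R_total = 0.2164 K/W
Q = ΔT / R_total = 43 / 0.2164

Q ≈ 199 W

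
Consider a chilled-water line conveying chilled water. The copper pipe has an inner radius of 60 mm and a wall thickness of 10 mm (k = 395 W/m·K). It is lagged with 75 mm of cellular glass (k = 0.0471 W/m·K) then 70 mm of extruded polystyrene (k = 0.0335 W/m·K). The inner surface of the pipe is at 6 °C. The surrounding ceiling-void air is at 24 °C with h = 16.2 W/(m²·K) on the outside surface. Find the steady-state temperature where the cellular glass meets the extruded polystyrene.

Treating each annulus and film as a series resistance:
R_copper pipe wall = ln(70/60)/(2π×395×1) = 6.211×10^-5 K/W
R_cellular glass = ln(145/70)/(2π×0.0471×1) = 2.461 K/W
R_extruded polystyrene = ln(215/145)/(2π×0.0335×1) = 1.871 K/W
R_outer film = 1/(h_o·2πr_oL) = 1/(16.2×2π×0.215×1) = 0.04569 K/W
R_total = 4.378 K/W
Q = ΔT/R_total = 18/4.378
Q = 4.11 W/m
T_interface = T_inner + Q·ΣR(inner→interface) = 6 + 4.11×2.461

T ≈ 16.1 °C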